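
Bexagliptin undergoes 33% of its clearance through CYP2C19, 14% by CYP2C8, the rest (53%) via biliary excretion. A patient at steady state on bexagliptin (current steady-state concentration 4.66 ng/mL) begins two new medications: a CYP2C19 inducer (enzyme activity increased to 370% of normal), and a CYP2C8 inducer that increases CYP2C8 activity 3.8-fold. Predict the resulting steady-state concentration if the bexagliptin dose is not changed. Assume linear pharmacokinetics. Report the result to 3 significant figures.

2.04 ng/mL

The CYP2C19 pathway (33% of clearance) is boosted to 3.7× activity: 0.33 × 3.7 = 1.221.
The CYP2C8 pathway (14% of clearance) is boosted to 3.8× activity: 0.14 × 3.8 = 0.532.
Non-CYP routes (53%) are unchanged.
Relative clearance = 1.221 + 0.532 + 0.53 = 2.283.
Steady-state concentration ∝ 1/CL: new value = 4.66 / 2.283 = 2.04 ng/mL.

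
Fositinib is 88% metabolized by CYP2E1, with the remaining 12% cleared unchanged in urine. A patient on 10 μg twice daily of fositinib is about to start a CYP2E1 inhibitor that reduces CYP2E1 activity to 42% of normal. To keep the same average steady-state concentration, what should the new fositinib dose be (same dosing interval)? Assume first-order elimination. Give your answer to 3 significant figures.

4.90 μg

The CYP2E1 pathway (88% of clearance) is reduced to 0.42× activity: 0.88 × 0.42 = 0.3696.
The remaining 12% of clearance is unaffected.
Relative clearance = 0.3696 + 0.12 = 0.4896.
Css,avg = (dose rate)/CL, so holding Css fixed requires dose ∝ CL: 10 × 0.4896 = 4.90 μg.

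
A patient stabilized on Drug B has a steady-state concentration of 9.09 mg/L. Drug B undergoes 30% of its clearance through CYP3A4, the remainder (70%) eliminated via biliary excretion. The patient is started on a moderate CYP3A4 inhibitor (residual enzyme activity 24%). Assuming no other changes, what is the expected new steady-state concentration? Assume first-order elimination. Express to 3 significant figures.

The CYP3A4 pathway (30% of clearance) is reduced to 0.24× activity: 0.3 × 0.24 = 0.072.
The remaining 70% of clearance is unaffected.
Relative clearance = 0.072 + 0.7 = 0.772.
New steady-state concentration = baseline ÷ relative clearance = 9.09 / 0.772 = 11.8 mg/L.

11.8 mg/L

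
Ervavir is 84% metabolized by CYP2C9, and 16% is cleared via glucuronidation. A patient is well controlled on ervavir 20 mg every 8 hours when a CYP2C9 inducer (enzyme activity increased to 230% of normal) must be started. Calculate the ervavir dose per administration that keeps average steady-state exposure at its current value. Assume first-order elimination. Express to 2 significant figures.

42 mg

The CYP2C9 pathway (84% of clearance) rises to 2.3× activity: 0.84 × 2.3 = 1.932.
The remaining 16% of clearance is unaffected.
New clearance relative to baseline: 1.932 + 0.16 = 2.092.
Css,avg = (dose rate)/CL, so holding Css fixed requires dose ∝ CL: 20 × 2.092 = 42 mg.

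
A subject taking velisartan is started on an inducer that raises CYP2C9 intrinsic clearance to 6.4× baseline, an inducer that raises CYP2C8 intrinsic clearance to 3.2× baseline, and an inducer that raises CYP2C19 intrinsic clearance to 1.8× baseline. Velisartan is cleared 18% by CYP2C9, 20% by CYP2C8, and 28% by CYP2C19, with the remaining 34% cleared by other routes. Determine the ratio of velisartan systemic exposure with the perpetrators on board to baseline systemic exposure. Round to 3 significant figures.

0.379

The CYP2C9 pathway (18% of clearance) is boosted to 6.4× activity: 0.18 × 6.4 = 1.152.
The CYP2C8 pathway (20% of clearance) is boosted to 3.2× activity: 0.2 × 3.2 = 0.64.
The CYP2C19 pathway (28% of clearance) rises to 1.8× activity: 0.28 × 1.8 = 0.504.
Non-CYP routes (34%) are unchanged.
Relative clearance = 1.152 + 0.64 + 0.504 + 0.34 = 2.636.
Because systemic exposure varies inversely with clearance, the combined effect is 1 / 2.636 = 0.379.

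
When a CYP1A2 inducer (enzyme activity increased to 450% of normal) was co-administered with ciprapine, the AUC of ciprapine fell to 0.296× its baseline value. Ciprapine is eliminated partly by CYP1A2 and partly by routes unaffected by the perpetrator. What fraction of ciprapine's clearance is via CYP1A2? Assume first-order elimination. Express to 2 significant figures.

0.68

Call the CYP1A2 fraction fm. After the interaction, CL_new/CL_old = fm × 4.5 + (1 − fm).
AUC ratio = 1 / (new CL fraction), so new CL fraction = 1 / 0.296 = 3.378.
fm × 4.5 + 1 − fm = 3.378  ⇒  fm × (4.5 − 1) = 2.378  ⇒  fm = 0.68.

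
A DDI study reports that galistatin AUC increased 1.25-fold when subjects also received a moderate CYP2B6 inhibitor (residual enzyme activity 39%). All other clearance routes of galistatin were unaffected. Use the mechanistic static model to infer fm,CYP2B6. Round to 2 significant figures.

Call the CYP2B6 fraction fm. After the interaction, CL_new/CL_old = fm × 0.39 + (1 − fm).
AUC ratio = 1 / (new CL fraction), so new CL fraction = 1 / 1.25 = 0.8.
fm × 0.39 + 1 − fm = 0.8  ⇒  fm × (0.39 − 1) = −0.2  ⇒  fm = 0.33.

0.33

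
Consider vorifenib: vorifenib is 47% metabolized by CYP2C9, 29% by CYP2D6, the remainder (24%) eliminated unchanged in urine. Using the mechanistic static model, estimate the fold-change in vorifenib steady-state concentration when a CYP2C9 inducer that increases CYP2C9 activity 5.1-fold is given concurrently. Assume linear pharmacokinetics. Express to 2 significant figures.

0.34

The CYP2C9 pathway (47% of clearance) increases to 5.1× activity: 0.47 × 5.1 = 2.397.
CYP2D6 (29%) and the residual 24% are unaffected.
CL_new/CL_old = 2.397 + 0.29 + 0.24 = 2.927.
Steady-state concentration is inversely proportional to clearance, so the fold-change is 1 / 2.927 = 0.34.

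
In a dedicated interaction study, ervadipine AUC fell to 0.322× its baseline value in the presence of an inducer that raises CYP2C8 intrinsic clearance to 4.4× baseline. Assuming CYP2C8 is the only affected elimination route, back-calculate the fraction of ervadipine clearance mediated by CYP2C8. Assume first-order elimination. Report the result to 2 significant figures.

0.62

Let fm be the CYP2C8 fraction. New clearance relative to baseline = fm × 4.4 + (1 − fm).
AUC ratio = 1 / (new CL fraction), so new CL fraction = 1 / 0.322 = 3.106.
fm × 4.4 + 1 − fm = 3.106  ⇒  fm × (4.4 − 1) = 2.106  ⇒  fm = 0.62.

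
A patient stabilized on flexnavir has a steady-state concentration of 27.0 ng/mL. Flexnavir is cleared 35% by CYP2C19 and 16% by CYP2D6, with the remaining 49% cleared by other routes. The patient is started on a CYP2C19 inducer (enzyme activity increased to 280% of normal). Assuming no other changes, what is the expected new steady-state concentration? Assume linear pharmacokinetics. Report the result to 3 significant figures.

16.6 ng/mL

The CYP2C19 pathway (35% of clearance) is boosted to 2.8× activity: 0.35 × 2.8 = 0.98.
CYP2D6 (16%) and the residual 49% are unaffected.
Relative clearance = 0.98 + 0.16 + 0.49 = 1.63.
With dosing unchanged, steady-state concentration scales as 1/CL: 27.0 / 1.63 = 16.6 ng/mL.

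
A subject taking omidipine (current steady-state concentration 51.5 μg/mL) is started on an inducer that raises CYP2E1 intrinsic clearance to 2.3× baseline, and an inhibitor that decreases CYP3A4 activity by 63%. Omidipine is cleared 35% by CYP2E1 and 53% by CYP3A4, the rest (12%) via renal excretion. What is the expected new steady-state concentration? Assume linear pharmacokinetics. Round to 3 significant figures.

The CYP2E1 pathway (35% of clearance) rises to 2.3× activity: 0.35 × 2.3 = 0.805.
The CYP3A4 pathway (53% of clearance) drops to 0.37× activity: 0.53 × 0.37 = 0.1961.
The remaining 12% of clearance is unaffected.
CL_new/CL_old = 0.805 + 0.1961 + 0.12 = 1.1211.
Steady-state concentration ∝ 1/CL: new value = 51.5 / 1.1211 = 45.9 μg/mL.

45.9 μg/mL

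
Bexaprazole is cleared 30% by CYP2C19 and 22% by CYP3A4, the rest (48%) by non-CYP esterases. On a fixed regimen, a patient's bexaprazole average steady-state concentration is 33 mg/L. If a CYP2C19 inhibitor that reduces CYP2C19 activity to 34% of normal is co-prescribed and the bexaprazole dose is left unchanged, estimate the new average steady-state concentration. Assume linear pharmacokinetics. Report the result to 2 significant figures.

The CYP2C19 pathway (30% of clearance) drops to 0.34× activity: 0.3 × 0.34 = 0.102.
CYP3A4 (22%) and the residual 48% are unaffected.
New clearance relative to baseline: 0.102 + 0.22 + 0.48 = 0.802.
Average steady-state concentration ∝ 1/CL, so new value = 33 / 0.802 = 41 mg/L.

41 mg/L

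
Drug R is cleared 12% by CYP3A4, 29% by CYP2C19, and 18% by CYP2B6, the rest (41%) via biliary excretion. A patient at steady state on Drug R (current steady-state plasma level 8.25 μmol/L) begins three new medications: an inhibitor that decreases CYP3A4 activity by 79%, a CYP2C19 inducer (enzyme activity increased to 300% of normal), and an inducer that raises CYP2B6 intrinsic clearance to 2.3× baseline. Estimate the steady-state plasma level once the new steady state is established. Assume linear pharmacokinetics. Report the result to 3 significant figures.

CYP3A4: 0.12 × 0.21 = 0.0252
CYP2C19: 0.29 × 3 = 0.87
CYP2B6: 0.18 × 2.3 = 0.414
Other: 0.41 (unchanged)
Relative clearance = 0.0252 + 0.87 + 0.414 + 0.41 = 1.7192.
Steady-state plasma level ∝ 1/CL: new value = 8.25 / 1.7192 = 4.80 μmol/L.

4.80 μmol/L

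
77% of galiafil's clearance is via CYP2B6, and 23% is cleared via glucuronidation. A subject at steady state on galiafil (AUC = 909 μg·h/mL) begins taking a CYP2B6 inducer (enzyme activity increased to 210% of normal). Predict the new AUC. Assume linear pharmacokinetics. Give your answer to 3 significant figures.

492 μg·h/mL

The CYP2B6 pathway (77% of clearance) rises to 2.1× activity: 0.77 × 2.1 = 1.617.
The remaining 23% of clearance is unaffected.
CL_new/CL_old = 1.617 + 0.23 = 1.847.
New AUC = baseline ÷ relative clearance = 909 / 1.847 = 492 μg·h/mL.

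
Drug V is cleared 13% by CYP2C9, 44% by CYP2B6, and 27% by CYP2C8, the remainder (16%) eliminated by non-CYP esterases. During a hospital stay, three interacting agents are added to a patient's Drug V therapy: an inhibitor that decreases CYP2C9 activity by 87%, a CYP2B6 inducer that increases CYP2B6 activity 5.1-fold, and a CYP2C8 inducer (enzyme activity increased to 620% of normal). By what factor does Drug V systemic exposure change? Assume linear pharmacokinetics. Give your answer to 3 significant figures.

0.244

The CYP2C9 pathway (13% of clearance) drops to 0.13× activity: 0.13 × 0.13 = 0.0169.
The CYP2B6 pathway (44% of clearance) increases to 5.1× activity: 0.44 × 5.1 = 2.244.
The CYP2C8 pathway (27% of clearance) is boosted to 6.2× activity: 0.27 × 6.2 = 1.674.
Non-CYP routes (16%) are unchanged.
CL_new/CL_old = 0.0169 + 2.244 + 1.674 + 0.16 = 4.0949.
Systemic exposure ∝ 1/CL: fold-change = 1 / 4.0949 = 0.244.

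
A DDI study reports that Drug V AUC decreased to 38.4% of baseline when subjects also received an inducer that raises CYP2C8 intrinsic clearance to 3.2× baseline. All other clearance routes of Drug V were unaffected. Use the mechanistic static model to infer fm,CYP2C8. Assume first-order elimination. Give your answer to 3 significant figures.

0.729

Write x for the fraction cleared via CYP2C8. The observed AUC change means clearance rose to 1/0.384 = 2.604 of baseline.
Only the CYP2C8 route changed, so 2.604 = x·3.2 + (1 − x), giving x = 0.729.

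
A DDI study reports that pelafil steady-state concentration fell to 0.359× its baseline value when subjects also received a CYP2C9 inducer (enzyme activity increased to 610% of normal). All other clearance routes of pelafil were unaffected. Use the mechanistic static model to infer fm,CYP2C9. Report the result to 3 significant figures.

0.350

Let fm be the CYP2C9 fraction. New clearance relative to baseline = fm × 6.1 + (1 − fm).
Steady-state concentration ratio = 1 / (new CL fraction), so new CL fraction = 1 / 0.359 = 2.786.
fm × 6.1 + 1 − fm = 2.786  ⇒  fm × (6.1 − 1) = 1.786  ⇒  fm = 0.350.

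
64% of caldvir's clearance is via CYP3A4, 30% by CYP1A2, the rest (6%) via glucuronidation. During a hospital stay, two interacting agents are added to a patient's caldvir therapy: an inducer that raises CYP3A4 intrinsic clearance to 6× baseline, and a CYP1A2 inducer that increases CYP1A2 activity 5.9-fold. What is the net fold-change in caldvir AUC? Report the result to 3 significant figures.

0.176

The CYP3A4 pathway (64% of clearance) rises to 6× activity: 0.64 × 6 = 3.84.
The CYP1A2 pathway (30% of clearance) increases to 5.9× activity: 0.3 × 5.9 = 1.77.
The remaining 6% of clearance is unaffected.
Relative clearance = 3.84 + 1.77 + 0.06 = 5.67.
AUC ∝ 1/CL: fold-change = 1 / 5.67 = 0.176.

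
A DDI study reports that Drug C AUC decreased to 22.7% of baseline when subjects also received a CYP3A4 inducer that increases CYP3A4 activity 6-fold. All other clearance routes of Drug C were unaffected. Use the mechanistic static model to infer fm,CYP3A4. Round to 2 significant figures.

Let x = fm,CYP3A4. Because AUC ∝ 1/CL, relative clearance rose to 1/0.227 = 4.405.
Setting x·6 + (1 − x) = 4.405 and solving: x = (4.405 − 1)/(6 − 1) = 0.68.

0.68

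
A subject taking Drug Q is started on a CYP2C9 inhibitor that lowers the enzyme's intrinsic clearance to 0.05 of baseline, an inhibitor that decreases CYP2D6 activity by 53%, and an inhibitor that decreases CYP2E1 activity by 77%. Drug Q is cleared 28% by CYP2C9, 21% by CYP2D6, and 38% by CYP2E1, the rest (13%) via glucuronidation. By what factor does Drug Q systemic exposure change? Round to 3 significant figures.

CYP2C9: 0.28 × 0.05 = 0.014
CYP2D6: 0.21 × 0.47 = 0.0987
CYP2E1: 0.38 × 0.23 = 0.0874
Other: 0.13 (unchanged)
CL_new/CL_old = 0.014 + 0.0987 + 0.0874 + 0.13 = 0.3301.
Net systemic exposure ratio = 1 / 0.3301 = 3.03.

3.03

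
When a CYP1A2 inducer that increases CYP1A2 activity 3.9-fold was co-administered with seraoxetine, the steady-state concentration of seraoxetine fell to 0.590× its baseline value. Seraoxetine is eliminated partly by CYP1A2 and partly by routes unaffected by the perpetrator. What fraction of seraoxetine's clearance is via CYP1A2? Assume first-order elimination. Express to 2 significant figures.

0.24

Call the CYP1A2 fraction fm. After the interaction, CL_new/CL_old = fm × 3.9 + (1 − fm).
Steady-state concentration ratio = 1 / (new CL fraction), so new CL fraction = 1 / 0.590 = 1.695.
fm × 3.9 + 1 − fm = 1.695  ⇒  fm × (3.9 − 1) = 0.6949  ⇒  fm = 0.24.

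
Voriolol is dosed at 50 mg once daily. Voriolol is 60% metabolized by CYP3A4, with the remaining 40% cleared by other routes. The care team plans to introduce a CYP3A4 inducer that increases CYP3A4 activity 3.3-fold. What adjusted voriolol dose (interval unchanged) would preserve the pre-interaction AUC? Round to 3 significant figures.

119 mg

The CYP3A4 pathway (60% of clearance) rises to 3.3× activity: 0.6 × 3.3 = 1.98.
Non-CYP routes (40%) are unchanged.
CL_new/CL_old = 1.98 + 0.4 = 2.38.
Css,avg = (dose rate)/CL, so holding Css fixed requires dose ∝ CL: 50 × 2.38 = 119 mg.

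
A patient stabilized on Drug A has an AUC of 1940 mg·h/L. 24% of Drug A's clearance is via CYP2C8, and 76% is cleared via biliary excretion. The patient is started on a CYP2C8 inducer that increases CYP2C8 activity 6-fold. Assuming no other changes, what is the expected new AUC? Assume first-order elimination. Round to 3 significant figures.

882 mg·h/L

The CYP2C8 pathway (24% of clearance) rises to 6× activity: 0.24 × 6 = 1.44.
The remaining 76% of clearance is unaffected.
New clearance relative to baseline: 1.44 + 0.76 = 2.2.
AUC ∝ 1/CL, so new value = 1940 / 2.2 = 882 mg·h/L.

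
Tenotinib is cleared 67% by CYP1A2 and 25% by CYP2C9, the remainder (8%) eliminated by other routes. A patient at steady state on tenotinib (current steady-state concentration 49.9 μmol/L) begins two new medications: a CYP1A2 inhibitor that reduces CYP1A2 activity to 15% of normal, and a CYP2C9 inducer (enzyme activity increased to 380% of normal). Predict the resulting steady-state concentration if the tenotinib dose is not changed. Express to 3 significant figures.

44.1 μmol/L

The CYP1A2 pathway (67% of clearance) is reduced to 0.15× activity: 0.67 × 0.15 = 0.1005.
The CYP2C9 pathway (25% of clearance) increases to 3.8× activity: 0.25 × 3.8 = 0.95.
Non-CYP routes (8%) are unchanged.
CL_new/CL_old = 0.1005 + 0.95 + 0.08 = 1.1305.
New steady-state concentration = 49.9 / 1.1305 = 44.1 μmol/L (concentration scales inversely with clearance).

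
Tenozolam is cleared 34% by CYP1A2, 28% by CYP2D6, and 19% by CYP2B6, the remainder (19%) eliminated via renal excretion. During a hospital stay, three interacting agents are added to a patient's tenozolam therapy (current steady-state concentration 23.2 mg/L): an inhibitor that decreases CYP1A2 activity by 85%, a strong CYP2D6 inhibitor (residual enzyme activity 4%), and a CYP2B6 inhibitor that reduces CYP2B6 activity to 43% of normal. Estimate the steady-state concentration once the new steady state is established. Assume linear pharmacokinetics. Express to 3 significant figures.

The CYP1A2 pathway (34% of clearance) is reduced to 0.15× activity: 0.34 × 0.15 = 0.051.
The CYP2D6 pathway (28% of clearance) falls to 0.04× activity: 0.28 × 0.04 = 0.0112.
The CYP2B6 pathway (19% of clearance) drops to 0.43× activity: 0.19 × 0.43 = 0.0817.
The remaining 19% of clearance is unaffected.
Relative clearance = 0.051 + 0.0112 + 0.0817 + 0.19 = 0.3339.
New steady-state concentration = 23.2 / 0.3339 = 69.5 mg/L (concentration scales inversely with clearance).

69.5 mg/L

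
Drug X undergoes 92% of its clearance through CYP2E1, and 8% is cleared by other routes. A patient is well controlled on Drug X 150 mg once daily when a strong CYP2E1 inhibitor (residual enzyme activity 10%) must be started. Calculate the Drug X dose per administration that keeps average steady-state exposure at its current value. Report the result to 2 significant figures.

26 mg

CYP2E1: 0.92 × 0.1 = 0.092
Other: 0.08 (unchanged)
Relative clearance = 0.092 + 0.08 = 0.172.
Css,avg = (dose rate)/CL, so holding Css fixed requires dose ∝ CL: 150 × 0.172 = 26 mg.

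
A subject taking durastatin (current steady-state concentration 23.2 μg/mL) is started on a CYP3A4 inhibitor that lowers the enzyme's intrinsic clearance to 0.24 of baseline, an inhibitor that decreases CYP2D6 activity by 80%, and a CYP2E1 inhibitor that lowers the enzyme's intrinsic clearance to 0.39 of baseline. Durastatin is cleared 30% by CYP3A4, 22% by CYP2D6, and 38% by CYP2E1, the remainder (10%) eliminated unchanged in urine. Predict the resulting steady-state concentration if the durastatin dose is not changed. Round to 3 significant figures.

CYP3A4: 0.3 × 0.24 = 0.072
CYP2D6: 0.22 × 0.2 = 0.044
CYP2E1: 0.38 × 0.39 = 0.1482
Other: 0.1 (unchanged)
New clearance relative to baseline: 0.072 + 0.044 + 0.1482 + 0.1 = 0.3642.
New steady-state concentration = 23.2 / 0.3642 = 63.7 μg/mL (concentration scales inversely with clearance).

63.7 μg/mL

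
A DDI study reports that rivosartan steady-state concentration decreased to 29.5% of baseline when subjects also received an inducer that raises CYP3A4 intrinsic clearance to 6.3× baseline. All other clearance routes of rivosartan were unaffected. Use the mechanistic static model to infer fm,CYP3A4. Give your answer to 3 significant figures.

CL'/CL = 1 / 0.295 = 3.39
6.3·fm + (1 − fm) = 3.39
fm = (3.39 − 1) / (6.3 − 1) = 0.451

0.451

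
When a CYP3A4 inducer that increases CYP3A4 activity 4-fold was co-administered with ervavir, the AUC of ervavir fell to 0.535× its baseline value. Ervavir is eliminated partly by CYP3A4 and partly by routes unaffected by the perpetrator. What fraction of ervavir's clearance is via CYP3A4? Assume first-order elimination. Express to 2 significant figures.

0.29

CL'/CL = 1 / 0.535 = 1.869
4·fm + (1 − fm) = 1.869
fm = (1.869 − 1) / (4 − 1) = 0.29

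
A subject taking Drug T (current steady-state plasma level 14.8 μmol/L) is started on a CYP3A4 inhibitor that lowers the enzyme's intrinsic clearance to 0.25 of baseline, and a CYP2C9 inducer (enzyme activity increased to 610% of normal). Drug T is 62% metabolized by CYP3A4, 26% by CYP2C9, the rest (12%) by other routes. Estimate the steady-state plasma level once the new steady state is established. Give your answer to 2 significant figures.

The CYP3A4 pathway (62% of clearance) drops to 0.25× activity: 0.62 × 0.25 = 0.155.
The CYP2C9 pathway (26% of clearance) is boosted to 6.1× activity: 0.26 × 6.1 = 1.586.
The remaining 12% of clearance is unaffected.
Relative clearance = 0.155 + 1.586 + 0.12 = 1.861.
Dividing the baseline by the relative clearance: 14.8 / 1.861 = 8.0 μmol/L.

8.0 μmol/L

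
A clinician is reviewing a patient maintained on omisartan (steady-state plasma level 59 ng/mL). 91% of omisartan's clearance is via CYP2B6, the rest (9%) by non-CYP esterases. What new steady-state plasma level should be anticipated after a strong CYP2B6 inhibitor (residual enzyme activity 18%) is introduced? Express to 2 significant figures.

2.3 × 10² ng/mL

CYP2B6: 0.91 × 0.18 = 0.1638
Other: 0.09 (unchanged)
CL_new/CL_old = 0.1638 + 0.09 = 0.2538.
New steady-state plasma level = baseline ÷ relative clearance = 59 / 0.2538 = 2.3 × 10² ng/mL.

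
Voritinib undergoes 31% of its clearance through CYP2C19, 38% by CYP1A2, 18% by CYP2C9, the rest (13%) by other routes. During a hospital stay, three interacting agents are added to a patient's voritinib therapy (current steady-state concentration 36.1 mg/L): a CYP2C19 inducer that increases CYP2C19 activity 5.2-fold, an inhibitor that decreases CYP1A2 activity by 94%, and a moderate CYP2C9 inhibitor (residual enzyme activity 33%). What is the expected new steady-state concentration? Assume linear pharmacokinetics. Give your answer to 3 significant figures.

The CYP2C19 pathway (31% of clearance) is boosted to 5.2× activity: 0.31 × 5.2 = 1.612.
The CYP1A2 pathway (38% of clearance) drops to 0.06× activity: 0.38 × 0.06 = 0.0228.
The CYP2C9 pathway (18% of clearance) falls to 0.33× activity: 0.18 × 0.33 = 0.0594.
The remaining 13% of clearance is unaffected.
Relative clearance = 1.612 + 0.0228 + 0.0594 + 0.13 = 1.8242.
Steady-state concentration ∝ 1/CL: new value = 36.1 / 1.8242 = 19.8 mg/L.

19.8 mg/L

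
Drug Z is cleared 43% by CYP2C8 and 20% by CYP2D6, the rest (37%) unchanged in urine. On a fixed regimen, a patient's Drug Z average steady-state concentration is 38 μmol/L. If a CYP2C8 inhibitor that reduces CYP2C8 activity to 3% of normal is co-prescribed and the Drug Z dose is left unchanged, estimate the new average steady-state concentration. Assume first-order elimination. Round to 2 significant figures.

The CYP2C8 pathway (43% of clearance) is reduced to 0.03× activity: 0.43 × 0.03 = 0.0129.
CYP2D6 (20%) and the residual 37% are unaffected.
New clearance relative to baseline: 0.0129 + 0.2 + 0.37 = 0.5829.
New average steady-state concentration = baseline ÷ relative clearance = 38 / 0.5829 = 65 μmol/L.

65 μmol/L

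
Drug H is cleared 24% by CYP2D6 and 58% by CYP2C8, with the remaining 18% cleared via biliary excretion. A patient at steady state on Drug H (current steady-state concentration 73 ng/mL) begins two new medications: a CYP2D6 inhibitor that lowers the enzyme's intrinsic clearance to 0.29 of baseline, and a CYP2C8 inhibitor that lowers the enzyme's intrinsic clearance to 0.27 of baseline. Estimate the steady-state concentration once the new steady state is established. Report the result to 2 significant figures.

1.8 × 10² ng/mL

CYP2D6: 0.24 × 0.29 = 0.0696
CYP2C8: 0.58 × 0.27 = 0.1566
Other: 0.18 (unchanged)
CL_new/CL_old = 0.0696 + 0.1566 + 0.18 = 0.4062.
New steady-state concentration = 73 / 0.4062 = 1.8 × 10² ng/mL (concentration scales inversely with clearance).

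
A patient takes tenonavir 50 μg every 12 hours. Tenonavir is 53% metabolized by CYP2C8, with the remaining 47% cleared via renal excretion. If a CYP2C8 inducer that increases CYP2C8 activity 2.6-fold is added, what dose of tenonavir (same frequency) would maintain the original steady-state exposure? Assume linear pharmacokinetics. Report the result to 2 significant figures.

The CYP2C8 pathway (53% of clearance) is boosted to 2.6× activity: 0.53 × 2.6 = 1.378.
Non-CYP routes (47%) are unchanged.
New clearance relative to baseline: 1.378 + 0.47 = 1.848.
Exposure is unchanged when dose changes in proportion to clearance. New dose = 50 μg × 1.848 = 92 μg.

92 μg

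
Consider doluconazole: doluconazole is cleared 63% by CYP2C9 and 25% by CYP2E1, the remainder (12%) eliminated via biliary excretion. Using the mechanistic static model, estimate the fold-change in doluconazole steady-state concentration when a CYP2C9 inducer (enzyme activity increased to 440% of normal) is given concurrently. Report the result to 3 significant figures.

The CYP2C9 pathway (63% of clearance) increases to 4.4× activity: 0.63 × 4.4 = 2.772.
CYP2E1 (25%) and the residual 12% are unaffected.
CL_new/CL_old = 2.772 + 0.25 + 0.12 = 3.142.
Steady-state concentration is inversely proportional to clearance, so the fold-change is 1 / 3.142 = 0.318.

0.318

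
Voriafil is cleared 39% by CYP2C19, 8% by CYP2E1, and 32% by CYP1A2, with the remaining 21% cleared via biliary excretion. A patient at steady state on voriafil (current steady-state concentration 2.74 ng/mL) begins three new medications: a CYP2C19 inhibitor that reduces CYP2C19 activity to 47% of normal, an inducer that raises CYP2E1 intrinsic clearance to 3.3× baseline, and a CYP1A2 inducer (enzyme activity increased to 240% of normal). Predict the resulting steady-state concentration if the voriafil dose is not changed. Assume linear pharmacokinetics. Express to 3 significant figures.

The CYP2C19 pathway (39% of clearance) drops to 0.47× activity: 0.39 × 0.47 = 0.1833.
The CYP2E1 pathway (8% of clearance) is boosted to 3.3× activity: 0.08 × 3.3 = 0.264.
The CYP1A2 pathway (32% of clearance) is boosted to 2.4× activity: 0.32 × 2.4 = 0.768.
The remaining 21% of clearance is unaffected.
Relative clearance = 0.1833 + 0.264 + 0.768 + 0.21 = 1.4253.
Steady-state concentration ∝ 1/CL: new value = 2.74 / 1.4253 = 1.92 ng/mL.

1.92 ng/mL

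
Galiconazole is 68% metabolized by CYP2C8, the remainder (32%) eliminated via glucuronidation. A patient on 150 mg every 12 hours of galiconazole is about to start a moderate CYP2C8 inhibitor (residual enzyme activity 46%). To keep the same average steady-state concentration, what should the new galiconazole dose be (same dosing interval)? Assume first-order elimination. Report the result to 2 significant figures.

95 mg

The CYP2C8 pathway (68% of clearance) is reduced to 0.46× activity: 0.68 × 0.46 = 0.3128.
The remaining 32% of clearance is unaffected.
New clearance relative to baseline: 0.3128 + 0.32 = 0.6328.
Exposure is unchanged when dose changes in proportion to clearance. New dose = 150 mg × 0.6328 = 95 mg.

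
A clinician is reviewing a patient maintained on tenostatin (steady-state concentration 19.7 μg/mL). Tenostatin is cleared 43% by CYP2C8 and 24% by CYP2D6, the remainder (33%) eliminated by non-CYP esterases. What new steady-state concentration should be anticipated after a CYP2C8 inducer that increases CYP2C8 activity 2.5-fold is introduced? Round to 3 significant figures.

CYP2C8: 0.43 × 2.5 = 1.075
CYP2D6: 0.24 (unchanged)
Other: 0.33 (unchanged)
CL_new/CL_old = 1.075 + 0.24 + 0.33 = 1.645.
New steady-state concentration = baseline ÷ relative clearance = 19.7 / 1.645 = 12.0 μg/mL.

12.0 μg/mL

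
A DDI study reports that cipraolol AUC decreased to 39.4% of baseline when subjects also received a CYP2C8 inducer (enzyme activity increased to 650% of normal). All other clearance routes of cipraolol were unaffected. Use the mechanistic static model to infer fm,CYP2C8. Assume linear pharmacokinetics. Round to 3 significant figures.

Let fm be the CYP2C8 fraction. New clearance relative to baseline = fm × 6.5 + (1 − fm).
AUC ratio = 1 / (new CL fraction), so new CL fraction = 1 / 0.394 = 2.538.
fm × 6.5 + 1 − fm = 2.538  ⇒  fm × (6.5 − 1) = 1.538  ⇒  fm = 0.280.

0.280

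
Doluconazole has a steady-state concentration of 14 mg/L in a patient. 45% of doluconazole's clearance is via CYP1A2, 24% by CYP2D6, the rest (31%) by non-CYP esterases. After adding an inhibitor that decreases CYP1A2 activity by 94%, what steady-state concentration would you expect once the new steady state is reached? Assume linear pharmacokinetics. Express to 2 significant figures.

The CYP1A2 pathway (45% of clearance) is reduced to 0.06× activity: 0.45 × 0.06 = 0.027.
CYP2D6 (24%) and the residual 31% are unaffected.
Relative clearance = 0.027 + 0.24 + 0.31 = 0.577.
With dosing unchanged, steady-state concentration scales as 1/CL: 14 / 0.577 = 24 mg/L.

24 mg/L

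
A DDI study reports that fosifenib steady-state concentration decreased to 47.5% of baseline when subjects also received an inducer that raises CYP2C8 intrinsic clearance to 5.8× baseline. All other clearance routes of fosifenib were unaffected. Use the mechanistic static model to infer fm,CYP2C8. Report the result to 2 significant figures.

0.23

CL'/CL = 1 / 0.475 = 2.105
5.8·fm + (1 − fm) = 2.105
fm = (2.105 − 1) / (5.8 − 1) = 0.23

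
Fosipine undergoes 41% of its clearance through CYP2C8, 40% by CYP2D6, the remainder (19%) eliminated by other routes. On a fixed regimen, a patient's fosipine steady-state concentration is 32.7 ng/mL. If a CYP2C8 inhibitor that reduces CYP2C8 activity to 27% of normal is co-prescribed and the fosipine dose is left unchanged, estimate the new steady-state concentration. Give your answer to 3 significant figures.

The CYP2C8 pathway (41% of clearance) is reduced to 0.27× activity: 0.41 × 0.27 = 0.1107.
CYP2D6 (40%) and the residual 19% are unaffected.
CL_new/CL_old = 0.1107 + 0.4 + 0.19 = 0.7007.
With dosing unchanged, steady-state concentration scales as 1/CL: 32.7 / 0.7007 = 46.7 ng/mL.

46.7 ng/mL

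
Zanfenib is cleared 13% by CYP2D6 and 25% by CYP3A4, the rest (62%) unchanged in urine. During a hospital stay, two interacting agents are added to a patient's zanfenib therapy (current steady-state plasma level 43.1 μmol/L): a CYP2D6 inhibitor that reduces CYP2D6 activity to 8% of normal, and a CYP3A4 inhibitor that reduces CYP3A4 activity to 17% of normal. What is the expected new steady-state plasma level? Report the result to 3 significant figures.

64.1 μmol/L

CYP2D6: 0.13 × 0.08 = 0.0104
CYP3A4: 0.25 × 0.17 = 0.0425
Other: 0.62 (unchanged)
CL_new/CL_old = 0.0104 + 0.0425 + 0.62 = 0.6729.
Steady-state plasma level ∝ 1/CL: new value = 43.1 / 0.6729 = 64.1 μmol/L.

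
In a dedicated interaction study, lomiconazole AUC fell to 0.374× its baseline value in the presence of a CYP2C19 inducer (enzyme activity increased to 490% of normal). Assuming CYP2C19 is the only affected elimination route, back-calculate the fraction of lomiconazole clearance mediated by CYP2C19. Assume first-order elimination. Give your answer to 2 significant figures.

0.43

CL'/CL = 1 / 0.374 = 2.674
4.9·fm + (1 − fm) = 2.674
fm = (2.674 − 1) / (4.9 − 1) = 0.43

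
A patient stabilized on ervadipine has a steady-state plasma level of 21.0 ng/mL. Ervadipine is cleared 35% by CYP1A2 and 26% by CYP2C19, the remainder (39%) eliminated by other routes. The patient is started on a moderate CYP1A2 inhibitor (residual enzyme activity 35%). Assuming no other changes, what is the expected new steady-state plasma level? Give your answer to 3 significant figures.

27.2 ng/mL

The CYP1A2 pathway (35% of clearance) drops to 0.35× activity: 0.35 × 0.35 = 0.1225.
CYP2C19 (26%) and the residual 39% are unaffected.
CL_new/CL_old = 0.1225 + 0.26 + 0.39 = 0.7725.
New steady-state plasma level = baseline ÷ relative clearance = 21.0 / 0.7725 = 27.2 ng/mL.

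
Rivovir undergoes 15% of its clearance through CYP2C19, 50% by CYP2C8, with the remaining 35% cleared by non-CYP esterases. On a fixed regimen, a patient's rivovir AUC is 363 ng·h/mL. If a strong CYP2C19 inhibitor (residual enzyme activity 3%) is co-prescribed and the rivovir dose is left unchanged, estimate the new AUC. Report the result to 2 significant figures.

4.2 × 10² ng·h/mL

The CYP2C19 pathway (15% of clearance) drops to 0.03× activity: 0.15 × 0.03 = 0.0045.
CYP2C8 (50%) and the residual 35% are unaffected.
Relative clearance = 0.0045 + 0.5 + 0.35 = 0.8545.
With dosing unchanged, AUC scales as 1/CL: 363 / 0.8545 = 4.2 × 10² ng·h/mL.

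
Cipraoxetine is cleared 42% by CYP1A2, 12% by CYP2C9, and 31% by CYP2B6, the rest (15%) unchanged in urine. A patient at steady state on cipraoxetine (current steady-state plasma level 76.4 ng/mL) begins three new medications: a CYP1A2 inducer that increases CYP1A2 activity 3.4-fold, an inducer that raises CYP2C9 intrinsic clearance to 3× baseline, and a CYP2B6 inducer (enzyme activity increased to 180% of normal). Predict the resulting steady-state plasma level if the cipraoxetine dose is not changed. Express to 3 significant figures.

30.6 ng/mL

The CYP1A2 pathway (42% of clearance) rises to 3.4× activity: 0.42 × 3.4 = 1.428.
The CYP2C9 pathway (12% of clearance) is boosted to 3× activity: 0.12 × 3 = 0.36.
The CYP2B6 pathway (31% of clearance) increases to 1.8× activity: 0.31 × 1.8 = 0.558.
Non-CYP routes (15%) are unchanged.
New clearance relative to baseline: 1.428 + 0.36 + 0.558 + 0.15 = 2.496.
New steady-state plasma level = 76.4 / 2.496 = 30.6 ng/mL (concentration scales inversely with clearance).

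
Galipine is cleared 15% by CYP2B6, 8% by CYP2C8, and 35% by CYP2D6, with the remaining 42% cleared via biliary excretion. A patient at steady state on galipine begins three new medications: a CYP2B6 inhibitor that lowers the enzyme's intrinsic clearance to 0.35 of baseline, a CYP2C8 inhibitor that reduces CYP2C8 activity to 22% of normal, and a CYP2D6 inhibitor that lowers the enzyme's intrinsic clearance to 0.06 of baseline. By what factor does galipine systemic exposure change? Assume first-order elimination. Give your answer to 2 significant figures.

The CYP2B6 pathway (15% of clearance) falls to 0.35× activity: 0.15 × 0.35 = 0.0525.
The CYP2C8 pathway (8% of clearance) drops to 0.22× activity: 0.08 × 0.22 = 0.0176.
The CYP2D6 pathway (35% of clearance) drops to 0.06× activity: 0.35 × 0.06 = 0.021.
Non-CYP routes (42%) are unchanged.
New clearance relative to baseline: 0.0525 + 0.0176 + 0.021 + 0.42 = 0.5111.
Because systemic exposure varies inversely with clearance, the combined effect is 1 / 0.5111 = 2.0.

2.0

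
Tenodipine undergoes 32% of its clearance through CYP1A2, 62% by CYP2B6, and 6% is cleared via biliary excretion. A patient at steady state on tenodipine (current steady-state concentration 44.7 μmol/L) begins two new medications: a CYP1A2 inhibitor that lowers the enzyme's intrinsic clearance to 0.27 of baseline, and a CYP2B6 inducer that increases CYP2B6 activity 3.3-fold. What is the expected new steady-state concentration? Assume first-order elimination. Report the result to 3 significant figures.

The CYP1A2 pathway (32% of clearance) is reduced to 0.27× activity: 0.32 × 0.27 = 0.0864.
The CYP2B6 pathway (62% of clearance) is boosted to 3.3× activity: 0.62 × 3.3 = 2.046.
The remaining 6% of clearance is unaffected.
CL_new/CL_old = 0.0864 + 2.046 + 0.06 = 2.1924.
Dividing the baseline by the relative clearance: 44.7 / 2.1924 = 20.4 μmol/L.

20.4 μmol/L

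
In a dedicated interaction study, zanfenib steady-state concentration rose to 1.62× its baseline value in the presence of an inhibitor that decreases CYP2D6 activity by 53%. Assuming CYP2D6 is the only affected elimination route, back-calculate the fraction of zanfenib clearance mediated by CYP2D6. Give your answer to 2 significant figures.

0.72

Call the CYP2D6 fraction fm. After the interaction, CL_new/CL_old = fm × 0.47 + (1 − fm).
Steady-state concentration ratio = 1 / (new CL fraction), so new CL fraction = 1 / 1.62 = 0.6173.
fm × 0.47 + 1 − fm = 0.6173  ⇒  fm × (0.47 − 1) = −0.3827  ⇒  fm = 0.72.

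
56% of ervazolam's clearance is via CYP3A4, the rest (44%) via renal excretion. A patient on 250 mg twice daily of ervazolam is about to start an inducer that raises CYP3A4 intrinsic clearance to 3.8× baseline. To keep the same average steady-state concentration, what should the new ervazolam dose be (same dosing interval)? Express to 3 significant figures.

CYP3A4: 0.56 × 3.8 = 2.128
Other: 0.44 (unchanged)
CL_new/CL_old = 2.128 + 0.44 = 2.568.
Css,avg = (dose rate)/CL, so holding Css fixed requires dose ∝ CL: 250 × 2.568 = 642 mg.

642 mg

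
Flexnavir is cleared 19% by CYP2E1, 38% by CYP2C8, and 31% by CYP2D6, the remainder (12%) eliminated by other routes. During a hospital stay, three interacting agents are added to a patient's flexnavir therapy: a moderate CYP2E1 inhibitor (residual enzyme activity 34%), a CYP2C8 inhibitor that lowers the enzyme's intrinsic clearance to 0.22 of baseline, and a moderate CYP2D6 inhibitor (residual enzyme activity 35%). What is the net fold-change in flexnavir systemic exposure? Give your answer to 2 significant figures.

2.7

The CYP2E1 pathway (19% of clearance) is reduced to 0.34× activity: 0.19 × 0.34 = 0.0646.
The CYP2C8 pathway (38% of clearance) is reduced to 0.22× activity: 0.38 × 0.22 = 0.0836.
The CYP2D6 pathway (31% of clearance) drops to 0.35× activity: 0.31 × 0.35 = 0.1085.
Non-CYP routes (12%) are unchanged.
CL_new/CL_old = 0.0646 + 0.0836 + 0.1085 + 0.12 = 0.3767.
Net systemic exposure ratio = 1 / 0.3767 = 2.7.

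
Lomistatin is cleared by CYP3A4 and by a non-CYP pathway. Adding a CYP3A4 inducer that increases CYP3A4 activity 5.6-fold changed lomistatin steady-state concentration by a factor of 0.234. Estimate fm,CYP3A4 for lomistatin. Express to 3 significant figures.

Call the CYP3A4 fraction fm. After the interaction, CL_new/CL_old = fm × 5.6 + (1 − fm).
Steady-state concentration ratio = 1 / (new CL fraction), so new CL fraction = 1 / 0.234 = 4.274.
fm × 5.6 + 1 − fm = 4.274  ⇒  fm × (5.6 − 1) = 3.274  ⇒  fm = 0.712.

0.712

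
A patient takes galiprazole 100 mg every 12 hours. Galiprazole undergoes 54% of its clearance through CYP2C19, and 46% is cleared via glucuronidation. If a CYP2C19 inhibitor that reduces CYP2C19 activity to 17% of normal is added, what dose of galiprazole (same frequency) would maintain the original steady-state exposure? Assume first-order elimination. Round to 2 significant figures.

The CYP2C19 pathway (54% of clearance) is reduced to 0.17× activity: 0.54 × 0.17 = 0.0918.
Non-CYP routes (46%) are unchanged.
Relative clearance = 0.0918 + 0.46 = 0.5518.
Css,avg = (dose rate)/CL, so holding Css fixed requires dose ∝ CL: 100 × 0.5518 = 55 mg.

55 mg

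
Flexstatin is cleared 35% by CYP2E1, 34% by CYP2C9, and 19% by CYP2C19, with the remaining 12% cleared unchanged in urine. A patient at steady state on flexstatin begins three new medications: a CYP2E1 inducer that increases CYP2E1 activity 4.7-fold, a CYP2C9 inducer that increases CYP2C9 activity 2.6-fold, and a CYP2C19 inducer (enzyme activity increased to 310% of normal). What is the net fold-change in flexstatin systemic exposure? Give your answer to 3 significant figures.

The CYP2E1 pathway (35% of clearance) rises to 4.7× activity: 0.35 × 4.7 = 1.645.
The CYP2C9 pathway (34% of clearance) is boosted to 2.6× activity: 0.34 × 2.6 = 0.884.
The CYP2C19 pathway (19% of clearance) is boosted to 3.1× activity: 0.19 × 3.1 = 0.589.
Non-CYP routes (12%) are unchanged.
CL_new/CL_old = 1.645 + 0.884 + 0.589 + 0.12 = 3.238.
Systemic exposure ∝ 1/CL: fold-change = 1 / 3.238 = 0.309.

0.309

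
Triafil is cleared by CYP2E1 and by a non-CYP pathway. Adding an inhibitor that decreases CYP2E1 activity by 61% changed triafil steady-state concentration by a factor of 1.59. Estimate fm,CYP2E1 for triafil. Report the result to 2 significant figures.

Write x for the fraction cleared via CYP2E1. The observed steady-state concentration change means clearance fell to 1/1.59 = 0.6289 of baseline.
Only the CYP2E1 route changed, so 0.6289 = x·0.39 + (1 − x), giving x = 0.61.

0.61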